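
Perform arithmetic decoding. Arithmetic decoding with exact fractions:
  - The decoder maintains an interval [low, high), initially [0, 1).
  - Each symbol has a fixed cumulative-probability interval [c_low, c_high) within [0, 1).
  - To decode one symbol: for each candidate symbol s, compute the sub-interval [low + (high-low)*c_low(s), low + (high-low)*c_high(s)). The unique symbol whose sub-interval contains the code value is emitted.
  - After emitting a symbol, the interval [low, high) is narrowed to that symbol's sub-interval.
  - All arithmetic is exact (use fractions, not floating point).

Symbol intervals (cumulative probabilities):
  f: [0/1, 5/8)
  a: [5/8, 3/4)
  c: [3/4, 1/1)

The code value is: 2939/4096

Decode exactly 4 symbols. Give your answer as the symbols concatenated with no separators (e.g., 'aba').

Answer: aaca

Derivation:
Step 1: interval [0/1, 1/1), width = 1/1 - 0/1 = 1/1
  'f': [0/1 + 1/1*0/1, 0/1 + 1/1*5/8) = [0/1, 5/8)
  'a': [0/1 + 1/1*5/8, 0/1 + 1/1*3/4) = [5/8, 3/4) <- contains code 2939/4096
  'c': [0/1 + 1/1*3/4, 0/1 + 1/1*1/1) = [3/4, 1/1)
  emit 'a', narrow to [5/8, 3/4)
Step 2: interval [5/8, 3/4), width = 3/4 - 5/8 = 1/8
  'f': [5/8 + 1/8*0/1, 5/8 + 1/8*5/8) = [5/8, 45/64)
  'a': [5/8 + 1/8*5/8, 5/8 + 1/8*3/4) = [45/64, 23/32) <- contains code 2939/4096
  'c': [5/8 + 1/8*3/4, 5/8 + 1/8*1/1) = [23/32, 3/4)
  emit 'a', narrow to [45/64, 23/32)
Step 3: interval [45/64, 23/32), width = 23/32 - 45/64 = 1/64
  'f': [45/64 + 1/64*0/1, 45/64 + 1/64*5/8) = [45/64, 365/512)
  'a': [45/64 + 1/64*5/8, 45/64 + 1/64*3/4) = [365/512, 183/256)
  'c': [45/64 + 1/64*3/4, 45/64 + 1/64*1/1) = [183/256, 23/32) <- contains code 2939/4096
  emit 'c', narrow to [183/256, 23/32)
Step 4: interval [183/256, 23/32), width = 23/32 - 183/256 = 1/256
  'f': [183/256 + 1/256*0/1, 183/256 + 1/256*5/8) = [183/256, 1469/2048)
  'a': [183/256 + 1/256*5/8, 183/256 + 1/256*3/4) = [1469/2048, 735/1024) <- contains code 2939/4096
  'c': [183/256 + 1/256*3/4, 183/256 + 1/256*1/1) = [735/1024, 23/32)
  emit 'a', narrow to [1469/2048, 735/1024)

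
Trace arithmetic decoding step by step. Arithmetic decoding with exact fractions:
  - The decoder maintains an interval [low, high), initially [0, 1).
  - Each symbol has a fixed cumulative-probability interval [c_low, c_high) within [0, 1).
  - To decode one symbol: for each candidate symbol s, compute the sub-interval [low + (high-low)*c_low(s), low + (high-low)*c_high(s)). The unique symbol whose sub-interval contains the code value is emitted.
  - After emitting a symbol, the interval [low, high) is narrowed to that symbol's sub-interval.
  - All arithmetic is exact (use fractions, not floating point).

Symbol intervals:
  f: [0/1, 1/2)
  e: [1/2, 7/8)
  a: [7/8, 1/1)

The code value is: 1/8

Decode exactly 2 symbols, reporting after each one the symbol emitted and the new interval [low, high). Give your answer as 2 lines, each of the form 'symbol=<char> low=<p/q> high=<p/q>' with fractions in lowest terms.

Step 1: interval [0/1, 1/1), width = 1/1 - 0/1 = 1/1
  'f': [0/1 + 1/1*0/1, 0/1 + 1/1*1/2) = [0/1, 1/2) <- contains code 1/8
  'e': [0/1 + 1/1*1/2, 0/1 + 1/1*7/8) = [1/2, 7/8)
  'a': [0/1 + 1/1*7/8, 0/1 + 1/1*1/1) = [7/8, 1/1)
  emit 'f', narrow to [0/1, 1/2)
Step 2: interval [0/1, 1/2), width = 1/2 - 0/1 = 1/2
  'f': [0/1 + 1/2*0/1, 0/1 + 1/2*1/2) = [0/1, 1/4) <- contains code 1/8
  'e': [0/1 + 1/2*1/2, 0/1 + 1/2*7/8) = [1/4, 7/16)
  'a': [0/1 + 1/2*7/8, 0/1 + 1/2*1/1) = [7/16, 1/2)
  emit 'f', narrow to [0/1, 1/4)

Answer: symbol=f low=0/1 high=1/2
symbol=f low=0/1 high=1/4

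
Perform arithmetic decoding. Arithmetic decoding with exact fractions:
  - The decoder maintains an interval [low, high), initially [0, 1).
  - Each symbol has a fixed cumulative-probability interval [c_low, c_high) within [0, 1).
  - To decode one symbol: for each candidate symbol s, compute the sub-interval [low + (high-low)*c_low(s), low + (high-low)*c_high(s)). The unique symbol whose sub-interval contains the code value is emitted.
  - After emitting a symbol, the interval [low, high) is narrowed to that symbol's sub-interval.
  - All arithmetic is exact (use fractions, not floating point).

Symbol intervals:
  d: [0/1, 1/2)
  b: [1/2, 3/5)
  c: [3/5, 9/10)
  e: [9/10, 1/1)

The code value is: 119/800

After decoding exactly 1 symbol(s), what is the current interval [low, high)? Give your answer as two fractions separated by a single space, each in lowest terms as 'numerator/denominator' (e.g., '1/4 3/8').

Answer: 0/1 1/2

Derivation:
Step 1: interval [0/1, 1/1), width = 1/1 - 0/1 = 1/1
  'd': [0/1 + 1/1*0/1, 0/1 + 1/1*1/2) = [0/1, 1/2) <- contains code 119/800
  'b': [0/1 + 1/1*1/2, 0/1 + 1/1*3/5) = [1/2, 3/5)
  'c': [0/1 + 1/1*3/5, 0/1 + 1/1*9/10) = [3/5, 9/10)
  'e': [0/1 + 1/1*9/10, 0/1 + 1/1*1/1) = [9/10, 1/1)
  emit 'd', narrow to [0/1, 1/2)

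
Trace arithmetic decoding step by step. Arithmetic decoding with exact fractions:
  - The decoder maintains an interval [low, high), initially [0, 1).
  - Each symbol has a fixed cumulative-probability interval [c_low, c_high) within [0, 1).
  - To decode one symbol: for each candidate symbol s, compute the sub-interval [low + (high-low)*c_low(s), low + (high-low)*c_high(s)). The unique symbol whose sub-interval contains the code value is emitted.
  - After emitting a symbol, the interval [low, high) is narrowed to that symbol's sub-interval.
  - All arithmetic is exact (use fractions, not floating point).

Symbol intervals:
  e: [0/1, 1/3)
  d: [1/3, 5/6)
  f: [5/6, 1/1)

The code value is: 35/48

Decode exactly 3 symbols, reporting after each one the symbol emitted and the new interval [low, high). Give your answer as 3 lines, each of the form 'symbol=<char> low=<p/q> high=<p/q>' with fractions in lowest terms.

Step 1: interval [0/1, 1/1), width = 1/1 - 0/1 = 1/1
  'e': [0/1 + 1/1*0/1, 0/1 + 1/1*1/3) = [0/1, 1/3)
  'd': [0/1 + 1/1*1/3, 0/1 + 1/1*5/6) = [1/3, 5/6) <- contains code 35/48
  'f': [0/1 + 1/1*5/6, 0/1 + 1/1*1/1) = [5/6, 1/1)
  emit 'd', narrow to [1/3, 5/6)
Step 2: interval [1/3, 5/6), width = 5/6 - 1/3 = 1/2
  'e': [1/3 + 1/2*0/1, 1/3 + 1/2*1/3) = [1/3, 1/2)
  'd': [1/3 + 1/2*1/3, 1/3 + 1/2*5/6) = [1/2, 3/4) <- contains code 35/48
  'f': [1/3 + 1/2*5/6, 1/3 + 1/2*1/1) = [3/4, 5/6)
  emit 'd', narrow to [1/2, 3/4)
Step 3: interval [1/2, 3/4), width = 3/4 - 1/2 = 1/4
  'e': [1/2 + 1/4*0/1, 1/2 + 1/4*1/3) = [1/2, 7/12)
  'd': [1/2 + 1/4*1/3, 1/2 + 1/4*5/6) = [7/12, 17/24)
  'f': [1/2 + 1/4*5/6, 1/2 + 1/4*1/1) = [17/24, 3/4) <- contains code 35/48
  emit 'f', narrow to [17/24, 3/4)

Answer: symbol=d low=1/3 high=5/6
symbol=d low=1/2 high=3/4
symbol=f low=17/24 high=3/4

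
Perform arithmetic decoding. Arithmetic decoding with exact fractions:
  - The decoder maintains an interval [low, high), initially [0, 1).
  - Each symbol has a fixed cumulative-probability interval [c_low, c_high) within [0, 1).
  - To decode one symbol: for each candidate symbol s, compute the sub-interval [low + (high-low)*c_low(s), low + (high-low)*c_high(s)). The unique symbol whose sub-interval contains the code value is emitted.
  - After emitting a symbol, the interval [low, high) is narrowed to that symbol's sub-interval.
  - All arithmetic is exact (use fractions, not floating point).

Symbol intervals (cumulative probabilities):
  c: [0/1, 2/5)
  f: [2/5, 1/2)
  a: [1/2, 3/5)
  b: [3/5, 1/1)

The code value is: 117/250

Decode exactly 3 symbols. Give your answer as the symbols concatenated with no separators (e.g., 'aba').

Answer: fbc

Derivation:
Step 1: interval [0/1, 1/1), width = 1/1 - 0/1 = 1/1
  'c': [0/1 + 1/1*0/1, 0/1 + 1/1*2/5) = [0/1, 2/5)
  'f': [0/1 + 1/1*2/5, 0/1 + 1/1*1/2) = [2/5, 1/2) <- contains code 117/250
  'a': [0/1 + 1/1*1/2, 0/1 + 1/1*3/5) = [1/2, 3/5)
  'b': [0/1 + 1/1*3/5, 0/1 + 1/1*1/1) = [3/5, 1/1)
  emit 'f', narrow to [2/5, 1/2)
Step 2: interval [2/5, 1/2), width = 1/2 - 2/5 = 1/10
  'c': [2/5 + 1/10*0/1, 2/5 + 1/10*2/5) = [2/5, 11/25)
  'f': [2/5 + 1/10*2/5, 2/5 + 1/10*1/2) = [11/25, 9/20)
  'a': [2/5 + 1/10*1/2, 2/5 + 1/10*3/5) = [9/20, 23/50)
  'b': [2/5 + 1/10*3/5, 2/5 + 1/10*1/1) = [23/50, 1/2) <- contains code 117/250
  emit 'b', narrow to [23/50, 1/2)
Step 3: interval [23/50, 1/2), width = 1/2 - 23/50 = 1/25
  'c': [23/50 + 1/25*0/1, 23/50 + 1/25*2/5) = [23/50, 119/250) <- contains code 117/250
  'f': [23/50 + 1/25*2/5, 23/50 + 1/25*1/2) = [119/250, 12/25)
  'a': [23/50 + 1/25*1/2, 23/50 + 1/25*3/5) = [12/25, 121/250)
  'b': [23/50 + 1/25*3/5, 23/50 + 1/25*1/1) = [121/250, 1/2)
  emit 'c', narrow to [23/50, 119/250)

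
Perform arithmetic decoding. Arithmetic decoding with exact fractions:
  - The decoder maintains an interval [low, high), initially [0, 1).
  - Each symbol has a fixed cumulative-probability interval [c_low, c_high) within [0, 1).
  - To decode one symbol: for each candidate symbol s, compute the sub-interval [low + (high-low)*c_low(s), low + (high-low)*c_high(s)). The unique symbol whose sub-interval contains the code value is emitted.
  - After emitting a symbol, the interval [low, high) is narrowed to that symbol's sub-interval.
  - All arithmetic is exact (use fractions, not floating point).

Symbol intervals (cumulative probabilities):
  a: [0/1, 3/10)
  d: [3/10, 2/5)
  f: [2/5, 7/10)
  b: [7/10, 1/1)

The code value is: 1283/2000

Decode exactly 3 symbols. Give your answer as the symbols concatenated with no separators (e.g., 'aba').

Answer: fbd

Derivation:
Step 1: interval [0/1, 1/1), width = 1/1 - 0/1 = 1/1
  'a': [0/1 + 1/1*0/1, 0/1 + 1/1*3/10) = [0/1, 3/10)
  'd': [0/1 + 1/1*3/10, 0/1 + 1/1*2/5) = [3/10, 2/5)
  'f': [0/1 + 1/1*2/5, 0/1 + 1/1*7/10) = [2/5, 7/10) <- contains code 1283/2000
  'b': [0/1 + 1/1*7/10, 0/1 + 1/1*1/1) = [7/10, 1/1)
  emit 'f', narrow to [2/5, 7/10)
Step 2: interval [2/5, 7/10), width = 7/10 - 2/5 = 3/10
  'a': [2/5 + 3/10*0/1, 2/5 + 3/10*3/10) = [2/5, 49/100)
  'd': [2/5 + 3/10*3/10, 2/5 + 3/10*2/5) = [49/100, 13/25)
  'f': [2/5 + 3/10*2/5, 2/5 + 3/10*7/10) = [13/25, 61/100)
  'b': [2/5 + 3/10*7/10, 2/5 + 3/10*1/1) = [61/100, 7/10) <- contains code 1283/2000
  emit 'b', narrow to [61/100, 7/10)
Step 3: interval [61/100, 7/10), width = 7/10 - 61/100 = 9/100
  'a': [61/100 + 9/100*0/1, 61/100 + 9/100*3/10) = [61/100, 637/1000)
  'd': [61/100 + 9/100*3/10, 61/100 + 9/100*2/5) = [637/1000, 323/500) <- contains code 1283/2000
  'f': [61/100 + 9/100*2/5, 61/100 + 9/100*7/10) = [323/500, 673/1000)
  'b': [61/100 + 9/100*7/10, 61/100 + 9/100*1/1) = [673/1000, 7/10)
  emit 'd', narrow to [637/1000, 323/500)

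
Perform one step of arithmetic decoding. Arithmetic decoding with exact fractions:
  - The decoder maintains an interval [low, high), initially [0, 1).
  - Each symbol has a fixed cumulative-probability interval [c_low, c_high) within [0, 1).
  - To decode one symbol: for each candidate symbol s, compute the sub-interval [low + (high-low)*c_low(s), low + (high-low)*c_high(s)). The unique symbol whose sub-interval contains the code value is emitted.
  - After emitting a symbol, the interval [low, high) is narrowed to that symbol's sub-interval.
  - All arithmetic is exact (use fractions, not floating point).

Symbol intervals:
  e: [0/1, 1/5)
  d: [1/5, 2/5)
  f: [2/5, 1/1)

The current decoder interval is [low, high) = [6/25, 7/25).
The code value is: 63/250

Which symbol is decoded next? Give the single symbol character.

Interval width = high − low = 7/25 − 6/25 = 1/25
Scaled code = (code − low) / width = (63/250 − 6/25) / 1/25 = 3/10
  e: [0/1, 1/5) 
  d: [1/5, 2/5) ← scaled code falls here ✓
  f: [2/5, 1/1) 

Answer: d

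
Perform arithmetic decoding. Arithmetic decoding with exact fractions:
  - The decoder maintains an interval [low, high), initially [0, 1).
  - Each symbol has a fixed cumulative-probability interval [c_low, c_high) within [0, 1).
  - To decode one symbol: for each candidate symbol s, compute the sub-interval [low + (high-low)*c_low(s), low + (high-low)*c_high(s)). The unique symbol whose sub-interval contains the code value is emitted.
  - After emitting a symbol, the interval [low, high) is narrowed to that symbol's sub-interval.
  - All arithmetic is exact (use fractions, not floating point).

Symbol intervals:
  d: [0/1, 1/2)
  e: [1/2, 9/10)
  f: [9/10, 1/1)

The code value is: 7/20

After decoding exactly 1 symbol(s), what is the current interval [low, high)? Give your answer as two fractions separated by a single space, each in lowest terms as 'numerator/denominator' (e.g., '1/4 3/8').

Answer: 0/1 1/2

Derivation:
Step 1: interval [0/1, 1/1), width = 1/1 - 0/1 = 1/1
  'd': [0/1 + 1/1*0/1, 0/1 + 1/1*1/2) = [0/1, 1/2) <- contains code 7/20
  'e': [0/1 + 1/1*1/2, 0/1 + 1/1*9/10) = [1/2, 9/10)
  'f': [0/1 + 1/1*9/10, 0/1 + 1/1*1/1) = [9/10, 1/1)
  emit 'd', narrow to [0/1, 1/2)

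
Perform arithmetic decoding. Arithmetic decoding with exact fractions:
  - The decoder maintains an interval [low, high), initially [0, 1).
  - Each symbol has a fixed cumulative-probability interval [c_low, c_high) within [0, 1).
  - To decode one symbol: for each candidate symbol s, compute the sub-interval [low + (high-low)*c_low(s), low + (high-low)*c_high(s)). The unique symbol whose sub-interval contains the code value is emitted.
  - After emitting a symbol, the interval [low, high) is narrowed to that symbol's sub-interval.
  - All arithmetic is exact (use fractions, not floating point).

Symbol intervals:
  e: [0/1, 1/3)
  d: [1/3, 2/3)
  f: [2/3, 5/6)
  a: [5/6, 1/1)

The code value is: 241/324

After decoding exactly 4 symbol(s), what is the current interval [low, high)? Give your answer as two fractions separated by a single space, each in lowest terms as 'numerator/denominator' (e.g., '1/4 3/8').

Step 1: interval [0/1, 1/1), width = 1/1 - 0/1 = 1/1
  'e': [0/1 + 1/1*0/1, 0/1 + 1/1*1/3) = [0/1, 1/3)
  'd': [0/1 + 1/1*1/3, 0/1 + 1/1*2/3) = [1/3, 2/3)
  'f': [0/1 + 1/1*2/3, 0/1 + 1/1*5/6) = [2/3, 5/6) <- contains code 241/324
  'a': [0/1 + 1/1*5/6, 0/1 + 1/1*1/1) = [5/6, 1/1)
  emit 'f', narrow to [2/3, 5/6)
Step 2: interval [2/3, 5/6), width = 5/6 - 2/3 = 1/6
  'e': [2/3 + 1/6*0/1, 2/3 + 1/6*1/3) = [2/3, 13/18)
  'd': [2/3 + 1/6*1/3, 2/3 + 1/6*2/3) = [13/18, 7/9) <- contains code 241/324
  'f': [2/3 + 1/6*2/3, 2/3 + 1/6*5/6) = [7/9, 29/36)
  'a': [2/3 + 1/6*5/6, 2/3 + 1/6*1/1) = [29/36, 5/6)
  emit 'd', narrow to [13/18, 7/9)
Step 3: interval [13/18, 7/9), width = 7/9 - 13/18 = 1/18
  'e': [13/18 + 1/18*0/1, 13/18 + 1/18*1/3) = [13/18, 20/27)
  'd': [13/18 + 1/18*1/3, 13/18 + 1/18*2/3) = [20/27, 41/54) <- contains code 241/324
  'f': [13/18 + 1/18*2/3, 13/18 + 1/18*5/6) = [41/54, 83/108)
  'a': [13/18 + 1/18*5/6, 13/18 + 1/18*1/1) = [83/108, 7/9)
  emit 'd', narrow to [20/27, 41/54)
Step 4: interval [20/27, 41/54), width = 41/54 - 20/27 = 1/54
  'e': [20/27 + 1/54*0/1, 20/27 + 1/54*1/3) = [20/27, 121/162) <- contains code 241/324
  'd': [20/27 + 1/54*1/3, 20/27 + 1/54*2/3) = [121/162, 61/81)
  'f': [20/27 + 1/54*2/3, 20/27 + 1/54*5/6) = [61/81, 245/324)
  'a': [20/27 + 1/54*5/6, 20/27 + 1/54*1/1) = [245/324, 41/54)
  emit 'e', narrow to [20/27, 121/162)

Answer: 20/27 121/162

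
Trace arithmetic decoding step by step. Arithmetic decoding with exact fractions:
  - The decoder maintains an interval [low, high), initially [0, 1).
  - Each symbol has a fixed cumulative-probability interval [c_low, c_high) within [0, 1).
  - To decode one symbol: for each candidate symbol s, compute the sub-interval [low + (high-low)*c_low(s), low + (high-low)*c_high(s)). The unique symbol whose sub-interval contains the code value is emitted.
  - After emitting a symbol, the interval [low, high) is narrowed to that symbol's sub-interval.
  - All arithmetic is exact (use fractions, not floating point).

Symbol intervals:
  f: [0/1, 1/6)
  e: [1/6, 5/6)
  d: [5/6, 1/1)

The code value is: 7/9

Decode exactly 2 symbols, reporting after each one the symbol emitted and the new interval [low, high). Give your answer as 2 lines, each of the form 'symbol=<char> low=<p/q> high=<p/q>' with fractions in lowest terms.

Step 1: interval [0/1, 1/1), width = 1/1 - 0/1 = 1/1
  'f': [0/1 + 1/1*0/1, 0/1 + 1/1*1/6) = [0/1, 1/6)
  'e': [0/1 + 1/1*1/6, 0/1 + 1/1*5/6) = [1/6, 5/6) <- contains code 7/9
  'd': [0/1 + 1/1*5/6, 0/1 + 1/1*1/1) = [5/6, 1/1)
  emit 'e', narrow to [1/6, 5/6)
Step 2: interval [1/6, 5/6), width = 5/6 - 1/6 = 2/3
  'f': [1/6 + 2/3*0/1, 1/6 + 2/3*1/6) = [1/6, 5/18)
  'e': [1/6 + 2/3*1/6, 1/6 + 2/3*5/6) = [5/18, 13/18)
  'd': [1/6 + 2/3*5/6, 1/6 + 2/3*1/1) = [13/18, 5/6) <- contains code 7/9
  emit 'd', narrow to [13/18, 5/6)

Answer: symbol=e low=1/6 high=5/6
symbol=d low=13/18 high=5/6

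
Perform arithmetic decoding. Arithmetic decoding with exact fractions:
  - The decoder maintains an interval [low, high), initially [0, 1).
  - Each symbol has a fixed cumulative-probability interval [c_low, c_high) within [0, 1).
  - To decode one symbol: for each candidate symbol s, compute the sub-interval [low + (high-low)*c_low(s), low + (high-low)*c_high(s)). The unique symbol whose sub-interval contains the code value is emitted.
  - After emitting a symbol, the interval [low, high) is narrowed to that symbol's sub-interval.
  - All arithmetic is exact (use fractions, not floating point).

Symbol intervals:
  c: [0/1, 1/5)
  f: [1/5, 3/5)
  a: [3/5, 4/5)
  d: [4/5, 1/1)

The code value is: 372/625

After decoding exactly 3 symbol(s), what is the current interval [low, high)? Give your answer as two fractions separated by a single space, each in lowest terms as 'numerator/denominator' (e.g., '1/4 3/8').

Answer: 73/125 3/5

Derivation:
Step 1: interval [0/1, 1/1), width = 1/1 - 0/1 = 1/1
  'c': [0/1 + 1/1*0/1, 0/1 + 1/1*1/5) = [0/1, 1/5)
  'f': [0/1 + 1/1*1/5, 0/1 + 1/1*3/5) = [1/5, 3/5) <- contains code 372/625
  'a': [0/1 + 1/1*3/5, 0/1 + 1/1*4/5) = [3/5, 4/5)
  'd': [0/1 + 1/1*4/5, 0/1 + 1/1*1/1) = [4/5, 1/1)
  emit 'f', narrow to [1/5, 3/5)
Step 2: interval [1/5, 3/5), width = 3/5 - 1/5 = 2/5
  'c': [1/5 + 2/5*0/1, 1/5 + 2/5*1/5) = [1/5, 7/25)
  'f': [1/5 + 2/5*1/5, 1/5 + 2/5*3/5) = [7/25, 11/25)
  'a': [1/5 + 2/5*3/5, 1/5 + 2/5*4/5) = [11/25, 13/25)
  'd': [1/5 + 2/5*4/5, 1/5 + 2/5*1/1) = [13/25, 3/5) <- contains code 372/625
  emit 'd', narrow to [13/25, 3/5)
Step 3: interval [13/25, 3/5), width = 3/5 - 13/25 = 2/25
  'c': [13/25 + 2/25*0/1, 13/25 + 2/25*1/5) = [13/25, 67/125)
  'f': [13/25 + 2/25*1/5, 13/25 + 2/25*3/5) = [67/125, 71/125)
  'a': [13/25 + 2/25*3/5, 13/25 + 2/25*4/5) = [71/125, 73/125)
  'd': [13/25 + 2/25*4/5, 13/25 + 2/25*1/1) = [73/125, 3/5) <- contains code 372/625
  emit 'd', narrow to [73/125, 3/5)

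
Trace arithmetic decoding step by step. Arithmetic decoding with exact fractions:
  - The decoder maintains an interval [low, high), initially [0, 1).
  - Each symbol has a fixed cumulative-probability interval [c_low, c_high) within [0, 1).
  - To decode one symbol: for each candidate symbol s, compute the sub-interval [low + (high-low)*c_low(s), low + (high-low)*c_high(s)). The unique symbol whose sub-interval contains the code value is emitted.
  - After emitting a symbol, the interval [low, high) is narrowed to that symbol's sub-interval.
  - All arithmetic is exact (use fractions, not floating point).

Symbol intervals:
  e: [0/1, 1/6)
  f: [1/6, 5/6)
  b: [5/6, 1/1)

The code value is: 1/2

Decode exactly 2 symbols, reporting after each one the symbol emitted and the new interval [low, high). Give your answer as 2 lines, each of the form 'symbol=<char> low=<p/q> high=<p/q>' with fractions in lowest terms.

Answer: symbol=f low=1/6 high=5/6
symbol=f low=5/18 high=13/18

Derivation:
Step 1: interval [0/1, 1/1), width = 1/1 - 0/1 = 1/1
  'e': [0/1 + 1/1*0/1, 0/1 + 1/1*1/6) = [0/1, 1/6)
  'f': [0/1 + 1/1*1/6, 0/1 + 1/1*5/6) = [1/6, 5/6) <- contains code 1/2
  'b': [0/1 + 1/1*5/6, 0/1 + 1/1*1/1) = [5/6, 1/1)
  emit 'f', narrow to [1/6, 5/6)
Step 2: interval [1/6, 5/6), width = 5/6 - 1/6 = 2/3
  'e': [1/6 + 2/3*0/1, 1/6 + 2/3*1/6) = [1/6, 5/18)
  'f': [1/6 + 2/3*1/6, 1/6 + 2/3*5/6) = [5/18, 13/18) <- contains code 1/2
  'b': [1/6 + 2/3*5/6, 1/6 + 2/3*1/1) = [13/18, 5/6)
  emit 'f', narrow to [5/18, 13/18)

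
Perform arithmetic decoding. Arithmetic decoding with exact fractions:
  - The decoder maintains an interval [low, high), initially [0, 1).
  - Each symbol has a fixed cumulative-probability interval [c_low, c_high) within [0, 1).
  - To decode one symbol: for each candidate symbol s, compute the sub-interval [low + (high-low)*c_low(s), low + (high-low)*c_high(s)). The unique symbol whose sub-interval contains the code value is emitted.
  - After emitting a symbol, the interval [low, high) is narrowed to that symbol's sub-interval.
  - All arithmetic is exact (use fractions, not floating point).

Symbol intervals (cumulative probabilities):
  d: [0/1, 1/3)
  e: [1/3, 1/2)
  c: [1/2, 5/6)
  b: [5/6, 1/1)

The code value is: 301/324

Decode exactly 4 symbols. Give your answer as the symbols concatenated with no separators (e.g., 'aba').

Answer: bcdc

Derivation:
Step 1: interval [0/1, 1/1), width = 1/1 - 0/1 = 1/1
  'd': [0/1 + 1/1*0/1, 0/1 + 1/1*1/3) = [0/1, 1/3)
  'e': [0/1 + 1/1*1/3, 0/1 + 1/1*1/2) = [1/3, 1/2)
  'c': [0/1 + 1/1*1/2, 0/1 + 1/1*5/6) = [1/2, 5/6)
  'b': [0/1 + 1/1*5/6, 0/1 + 1/1*1/1) = [5/6, 1/1) <- contains code 301/324
  emit 'b', narrow to [5/6, 1/1)
Step 2: interval [5/6, 1/1), width = 1/1 - 5/6 = 1/6
  'd': [5/6 + 1/6*0/1, 5/6 + 1/6*1/3) = [5/6, 8/9)
  'e': [5/6 + 1/6*1/3, 5/6 + 1/6*1/2) = [8/9, 11/12)
  'c': [5/6 + 1/6*1/2, 5/6 + 1/6*5/6) = [11/12, 35/36) <- contains code 301/324
  'b': [5/6 + 1/6*5/6, 5/6 + 1/6*1/1) = [35/36, 1/1)
  emit 'c', narrow to [11/12, 35/36)
Step 3: interval [11/12, 35/36), width = 35/36 - 11/12 = 1/18
  'd': [11/12 + 1/18*0/1, 11/12 + 1/18*1/3) = [11/12, 101/108) <- contains code 301/324
  'e': [11/12 + 1/18*1/3, 11/12 + 1/18*1/2) = [101/108, 17/18)
  'c': [11/12 + 1/18*1/2, 11/12 + 1/18*5/6) = [17/18, 26/27)
  'b': [11/12 + 1/18*5/6, 11/12 + 1/18*1/1) = [26/27, 35/36)
  emit 'd', narrow to [11/12, 101/108)
Step 4: interval [11/12, 101/108), width = 101/108 - 11/12 = 1/54
  'd': [11/12 + 1/54*0/1, 11/12 + 1/54*1/3) = [11/12, 299/324)
  'e': [11/12 + 1/54*1/3, 11/12 + 1/54*1/2) = [299/324, 25/27)
  'c': [11/12 + 1/54*1/2, 11/12 + 1/54*5/6) = [25/27, 151/162) <- contains code 301/324
  'b': [11/12 + 1/54*5/6, 11/12 + 1/54*1/1) = [151/162, 101/108)
  emit 'c', narrow to [25/27, 151/162)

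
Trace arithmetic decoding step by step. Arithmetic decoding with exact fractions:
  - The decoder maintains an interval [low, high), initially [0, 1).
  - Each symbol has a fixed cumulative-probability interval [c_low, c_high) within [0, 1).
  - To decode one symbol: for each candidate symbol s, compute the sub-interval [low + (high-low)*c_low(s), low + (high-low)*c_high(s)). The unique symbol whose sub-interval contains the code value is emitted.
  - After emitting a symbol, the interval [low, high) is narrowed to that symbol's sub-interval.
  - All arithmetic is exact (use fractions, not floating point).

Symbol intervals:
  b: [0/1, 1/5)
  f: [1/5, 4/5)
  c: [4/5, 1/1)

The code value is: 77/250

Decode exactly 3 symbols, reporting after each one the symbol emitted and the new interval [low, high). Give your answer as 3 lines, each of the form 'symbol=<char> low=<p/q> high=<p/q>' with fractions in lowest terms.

Answer: symbol=f low=1/5 high=4/5
symbol=b low=1/5 high=8/25
symbol=c low=37/125 high=8/25

Derivation:
Step 1: interval [0/1, 1/1), width = 1/1 - 0/1 = 1/1
  'b': [0/1 + 1/1*0/1, 0/1 + 1/1*1/5) = [0/1, 1/5)
  'f': [0/1 + 1/1*1/5, 0/1 + 1/1*4/5) = [1/5, 4/5) <- contains code 77/250
  'c': [0/1 + 1/1*4/5, 0/1 + 1/1*1/1) = [4/5, 1/1)
  emit 'f', narrow to [1/5, 4/5)
Step 2: interval [1/5, 4/5), width = 4/5 - 1/5 = 3/5
  'b': [1/5 + 3/5*0/1, 1/5 + 3/5*1/5) = [1/5, 8/25) <- contains code 77/250
  'f': [1/5 + 3/5*1/5, 1/5 + 3/5*4/5) = [8/25, 17/25)
  'c': [1/5 + 3/5*4/5, 1/5 + 3/5*1/1) = [17/25, 4/5)
  emit 'b', narrow to [1/5, 8/25)
Step 3: interval [1/5, 8/25), width = 8/25 - 1/5 = 3/25
  'b': [1/5 + 3/25*0/1, 1/5 + 3/25*1/5) = [1/5, 28/125)
  'f': [1/5 + 3/25*1/5, 1/5 + 3/25*4/5) = [28/125, 37/125)
  'c': [1/5 + 3/25*4/5, 1/5 + 3/25*1/1) = [37/125, 8/25) <- contains code 77/250
  emit 'c', narrow to [37/125, 8/25)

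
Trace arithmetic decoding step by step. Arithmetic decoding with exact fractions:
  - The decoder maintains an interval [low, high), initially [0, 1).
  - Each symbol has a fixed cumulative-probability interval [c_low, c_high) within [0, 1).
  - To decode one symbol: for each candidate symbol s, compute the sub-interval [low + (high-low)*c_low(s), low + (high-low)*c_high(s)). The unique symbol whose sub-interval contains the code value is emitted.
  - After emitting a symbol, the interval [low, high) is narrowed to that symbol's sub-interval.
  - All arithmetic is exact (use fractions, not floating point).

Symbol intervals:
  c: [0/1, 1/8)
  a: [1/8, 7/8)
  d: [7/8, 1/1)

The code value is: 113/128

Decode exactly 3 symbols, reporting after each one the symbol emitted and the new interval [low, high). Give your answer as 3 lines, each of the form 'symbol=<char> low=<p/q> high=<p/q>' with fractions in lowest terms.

Answer: symbol=d low=7/8 high=1/1
symbol=c low=7/8 high=57/64
symbol=a low=449/512 high=455/512

Derivation:
Step 1: interval [0/1, 1/1), width = 1/1 - 0/1 = 1/1
  'c': [0/1 + 1/1*0/1, 0/1 + 1/1*1/8) = [0/1, 1/8)
  'a': [0/1 + 1/1*1/8, 0/1 + 1/1*7/8) = [1/8, 7/8)
  'd': [0/1 + 1/1*7/8, 0/1 + 1/1*1/1) = [7/8, 1/1) <- contains code 113/128
  emit 'd', narrow to [7/8, 1/1)
Step 2: interval [7/8, 1/1), width = 1/1 - 7/8 = 1/8
  'c': [7/8 + 1/8*0/1, 7/8 + 1/8*1/8) = [7/8, 57/64) <- contains code 113/128
  'a': [7/8 + 1/8*1/8, 7/8 + 1/8*7/8) = [57/64, 63/64)
  'd': [7/8 + 1/8*7/8, 7/8 + 1/8*1/1) = [63/64, 1/1)
  emit 'c', narrow to [7/8, 57/64)
Step 3: interval [7/8, 57/64), width = 57/64 - 7/8 = 1/64
  'c': [7/8 + 1/64*0/1, 7/8 + 1/64*1/8) = [7/8, 449/512)
  'a': [7/8 + 1/64*1/8, 7/8 + 1/64*7/8) = [449/512, 455/512) <- contains code 113/128
  'd': [7/8 + 1/64*7/8, 7/8 + 1/64*1/1) = [455/512, 57/64)
  emit 'a', narrow to [449/512, 455/512)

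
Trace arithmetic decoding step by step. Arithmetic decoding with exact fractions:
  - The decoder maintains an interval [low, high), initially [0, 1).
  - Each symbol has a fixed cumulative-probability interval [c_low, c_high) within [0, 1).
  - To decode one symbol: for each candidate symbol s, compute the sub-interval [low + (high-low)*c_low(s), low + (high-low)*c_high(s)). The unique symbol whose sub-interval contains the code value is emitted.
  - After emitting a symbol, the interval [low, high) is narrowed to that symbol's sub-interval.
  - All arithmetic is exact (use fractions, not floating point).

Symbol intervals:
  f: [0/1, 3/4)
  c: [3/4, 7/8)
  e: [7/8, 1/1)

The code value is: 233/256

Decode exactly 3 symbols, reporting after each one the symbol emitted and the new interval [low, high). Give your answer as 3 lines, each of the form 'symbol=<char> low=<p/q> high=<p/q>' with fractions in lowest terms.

Answer: symbol=e low=7/8 high=1/1
symbol=f low=7/8 high=31/32
symbol=f low=7/8 high=121/128

Derivation:
Step 1: interval [0/1, 1/1), width = 1/1 - 0/1 = 1/1
  'f': [0/1 + 1/1*0/1, 0/1 + 1/1*3/4) = [0/1, 3/4)
  'c': [0/1 + 1/1*3/4, 0/1 + 1/1*7/8) = [3/4, 7/8)
  'e': [0/1 + 1/1*7/8, 0/1 + 1/1*1/1) = [7/8, 1/1) <- contains code 233/256
  emit 'e', narrow to [7/8, 1/1)
Step 2: interval [7/8, 1/1), width = 1/1 - 7/8 = 1/8
  'f': [7/8 + 1/8*0/1, 7/8 + 1/8*3/4) = [7/8, 31/32) <- contains code 233/256
  'c': [7/8 + 1/8*3/4, 7/8 + 1/8*7/8) = [31/32, 63/64)
  'e': [7/8 + 1/8*7/8, 7/8 + 1/8*1/1) = [63/64, 1/1)
  emit 'f', narrow to [7/8, 31/32)
Step 3: interval [7/8, 31/32), width = 31/32 - 7/8 = 3/32
  'f': [7/8 + 3/32*0/1, 7/8 + 3/32*3/4) = [7/8, 121/128) <- contains code 233/256
  'c': [7/8 + 3/32*3/4, 7/8 + 3/32*7/8) = [121/128, 245/256)
  'e': [7/8 + 3/32*7/8, 7/8 + 3/32*1/1) = [245/256, 31/32)
  emit 'f', narrow to [7/8, 121/128)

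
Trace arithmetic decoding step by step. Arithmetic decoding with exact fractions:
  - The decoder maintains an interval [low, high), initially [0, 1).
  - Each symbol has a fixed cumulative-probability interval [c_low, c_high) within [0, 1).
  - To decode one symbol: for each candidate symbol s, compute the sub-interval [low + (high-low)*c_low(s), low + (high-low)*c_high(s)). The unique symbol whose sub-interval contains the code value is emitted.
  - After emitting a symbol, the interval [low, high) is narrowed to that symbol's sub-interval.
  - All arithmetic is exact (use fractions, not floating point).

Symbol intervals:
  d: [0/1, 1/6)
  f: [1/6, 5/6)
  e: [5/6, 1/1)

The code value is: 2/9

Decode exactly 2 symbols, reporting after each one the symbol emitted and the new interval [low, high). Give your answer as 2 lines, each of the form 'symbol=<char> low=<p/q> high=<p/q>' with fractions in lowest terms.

Step 1: interval [0/1, 1/1), width = 1/1 - 0/1 = 1/1
  'd': [0/1 + 1/1*0/1, 0/1 + 1/1*1/6) = [0/1, 1/6)
  'f': [0/1 + 1/1*1/6, 0/1 + 1/1*5/6) = [1/6, 5/6) <- contains code 2/9
  'e': [0/1 + 1/1*5/6, 0/1 + 1/1*1/1) = [5/6, 1/1)
  emit 'f', narrow to [1/6, 5/6)
Step 2: interval [1/6, 5/6), width = 5/6 - 1/6 = 2/3
  'd': [1/6 + 2/3*0/1, 1/6 + 2/3*1/6) = [1/6, 5/18) <- contains code 2/9
  'f': [1/6 + 2/3*1/6, 1/6 + 2/3*5/6) = [5/18, 13/18)
  'e': [1/6 + 2/3*5/6, 1/6 + 2/3*1/1) = [13/18, 5/6)
  emit 'd', narrow to [1/6, 5/18)

Answer: symbol=f low=1/6 high=5/6
symbol=d low=1/6 high=5/18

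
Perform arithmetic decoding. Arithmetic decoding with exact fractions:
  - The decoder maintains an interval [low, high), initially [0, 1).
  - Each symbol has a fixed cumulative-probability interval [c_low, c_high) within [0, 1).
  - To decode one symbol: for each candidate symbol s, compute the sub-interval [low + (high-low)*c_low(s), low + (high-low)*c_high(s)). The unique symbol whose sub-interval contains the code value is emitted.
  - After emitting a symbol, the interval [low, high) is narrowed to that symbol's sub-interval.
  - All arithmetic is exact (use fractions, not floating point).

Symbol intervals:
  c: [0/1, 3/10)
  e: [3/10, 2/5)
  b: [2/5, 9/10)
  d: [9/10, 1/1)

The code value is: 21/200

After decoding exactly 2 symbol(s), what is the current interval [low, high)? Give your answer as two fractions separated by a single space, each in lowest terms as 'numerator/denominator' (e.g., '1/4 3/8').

Step 1: interval [0/1, 1/1), width = 1/1 - 0/1 = 1/1
  'c': [0/1 + 1/1*0/1, 0/1 + 1/1*3/10) = [0/1, 3/10) <- contains code 21/200
  'e': [0/1 + 1/1*3/10, 0/1 + 1/1*2/5) = [3/10, 2/5)
  'b': [0/1 + 1/1*2/5, 0/1 + 1/1*9/10) = [2/5, 9/10)
  'd': [0/1 + 1/1*9/10, 0/1 + 1/1*1/1) = [9/10, 1/1)
  emit 'c', narrow to [0/1, 3/10)
Step 2: interval [0/1, 3/10), width = 3/10 - 0/1 = 3/10
  'c': [0/1 + 3/10*0/1, 0/1 + 3/10*3/10) = [0/1, 9/100)
  'e': [0/1 + 3/10*3/10, 0/1 + 3/10*2/5) = [9/100, 3/25) <- contains code 21/200
  'b': [0/1 + 3/10*2/5, 0/1 + 3/10*9/10) = [3/25, 27/100)
  'd': [0/1 + 3/10*9/10, 0/1 + 3/10*1/1) = [27/100, 3/10)
  emit 'e', narrow to [9/100, 3/25)

Answer: 9/100 3/25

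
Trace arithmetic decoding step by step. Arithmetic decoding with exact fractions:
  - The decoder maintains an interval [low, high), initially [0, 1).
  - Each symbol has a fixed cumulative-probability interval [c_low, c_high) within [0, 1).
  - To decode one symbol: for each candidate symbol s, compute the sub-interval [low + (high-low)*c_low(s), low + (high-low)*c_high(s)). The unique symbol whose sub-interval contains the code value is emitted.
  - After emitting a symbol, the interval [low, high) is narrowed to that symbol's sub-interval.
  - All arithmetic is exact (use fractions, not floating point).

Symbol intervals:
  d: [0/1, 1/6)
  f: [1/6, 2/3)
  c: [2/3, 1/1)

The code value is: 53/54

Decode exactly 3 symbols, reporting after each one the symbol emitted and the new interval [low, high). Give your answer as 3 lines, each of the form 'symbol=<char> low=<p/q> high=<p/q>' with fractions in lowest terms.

Answer: symbol=c low=2/3 high=1/1
symbol=c low=8/9 high=1/1
symbol=c low=26/27 high=1/1

Derivation:
Step 1: interval [0/1, 1/1), width = 1/1 - 0/1 = 1/1
  'd': [0/1 + 1/1*0/1, 0/1 + 1/1*1/6) = [0/1, 1/6)
  'f': [0/1 + 1/1*1/6, 0/1 + 1/1*2/3) = [1/6, 2/3)
  'c': [0/1 + 1/1*2/3, 0/1 + 1/1*1/1) = [2/3, 1/1) <- contains code 53/54
  emit 'c', narrow to [2/3, 1/1)
Step 2: interval [2/3, 1/1), width = 1/1 - 2/3 = 1/3
  'd': [2/3 + 1/3*0/1, 2/3 + 1/3*1/6) = [2/3, 13/18)
  'f': [2/3 + 1/3*1/6, 2/3 + 1/3*2/3) = [13/18, 8/9)
  'c': [2/3 + 1/3*2/3, 2/3 + 1/3*1/1) = [8/9, 1/1) <- contains code 53/54
  emit 'c', narrow to [8/9, 1/1)
Step 3: interval [8/9, 1/1), width = 1/1 - 8/9 = 1/9
  'd': [8/9 + 1/9*0/1, 8/9 + 1/9*1/6) = [8/9, 49/54)
  'f': [8/9 + 1/9*1/6, 8/9 + 1/9*2/3) = [49/54, 26/27)
  'c': [8/9 + 1/9*2/3, 8/9 + 1/9*1/1) = [26/27, 1/1) <- contains code 53/54
  emit 'c', narrow to [26/27, 1/1)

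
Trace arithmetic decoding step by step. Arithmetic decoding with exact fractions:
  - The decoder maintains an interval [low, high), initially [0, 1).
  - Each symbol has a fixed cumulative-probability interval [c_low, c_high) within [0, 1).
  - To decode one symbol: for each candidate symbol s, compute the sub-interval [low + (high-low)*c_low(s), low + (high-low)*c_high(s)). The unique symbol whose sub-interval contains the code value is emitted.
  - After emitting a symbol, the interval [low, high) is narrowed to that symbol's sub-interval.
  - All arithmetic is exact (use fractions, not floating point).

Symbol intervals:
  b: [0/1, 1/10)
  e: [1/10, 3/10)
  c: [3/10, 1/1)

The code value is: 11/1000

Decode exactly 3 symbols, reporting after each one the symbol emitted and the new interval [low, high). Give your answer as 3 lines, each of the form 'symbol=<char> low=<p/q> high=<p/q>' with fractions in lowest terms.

Answer: symbol=b low=0/1 high=1/10
symbol=e low=1/100 high=3/100
symbol=b low=1/100 high=3/250

Derivation:
Step 1: interval [0/1, 1/1), width = 1/1 - 0/1 = 1/1
  'b': [0/1 + 1/1*0/1, 0/1 + 1/1*1/10) = [0/1, 1/10) <- contains code 11/1000
  'e': [0/1 + 1/1*1/10, 0/1 + 1/1*3/10) = [1/10, 3/10)
  'c': [0/1 + 1/1*3/10, 0/1 + 1/1*1/1) = [3/10, 1/1)
  emit 'b', narrow to [0/1, 1/10)
Step 2: interval [0/1, 1/10), width = 1/10 - 0/1 = 1/10
  'b': [0/1 + 1/10*0/1, 0/1 + 1/10*1/10) = [0/1, 1/100)
  'e': [0/1 + 1/10*1/10, 0/1 + 1/10*3/10) = [1/100, 3/100) <- contains code 11/1000
  'c': [0/1 + 1/10*3/10, 0/1 + 1/10*1/1) = [3/100, 1/10)
  emit 'e', narrow to [1/100, 3/100)
Step 3: interval [1/100, 3/100), width = 3/100 - 1/100 = 1/50
  'b': [1/100 + 1/50*0/1, 1/100 + 1/50*1/10) = [1/100, 3/250) <- contains code 11/1000
  'e': [1/100 + 1/50*1/10, 1/100 + 1/50*3/10) = [3/250, 2/125)
  'c': [1/100 + 1/50*3/10, 1/100 + 1/50*1/1) = [2/125, 3/100)
  emit 'b', narrow to [1/100, 3/250)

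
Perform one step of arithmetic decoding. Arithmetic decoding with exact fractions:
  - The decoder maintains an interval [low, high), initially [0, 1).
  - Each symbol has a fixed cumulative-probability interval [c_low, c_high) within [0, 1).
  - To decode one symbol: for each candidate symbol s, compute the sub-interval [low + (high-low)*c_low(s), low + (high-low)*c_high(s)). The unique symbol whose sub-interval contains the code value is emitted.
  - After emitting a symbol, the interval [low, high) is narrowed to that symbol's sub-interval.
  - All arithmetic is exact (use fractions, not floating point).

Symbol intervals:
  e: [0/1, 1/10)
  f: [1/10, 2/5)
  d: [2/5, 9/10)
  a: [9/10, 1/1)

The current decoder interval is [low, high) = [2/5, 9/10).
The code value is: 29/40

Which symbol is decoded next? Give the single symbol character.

Answer: d

Derivation:
Interval width = high − low = 9/10 − 2/5 = 1/2
Scaled code = (code − low) / width = (29/40 − 2/5) / 1/2 = 13/20
  e: [0/1, 1/10) 
  f: [1/10, 2/5) 
  d: [2/5, 9/10) ← scaled code falls here ✓
  a: [9/10, 1/1) 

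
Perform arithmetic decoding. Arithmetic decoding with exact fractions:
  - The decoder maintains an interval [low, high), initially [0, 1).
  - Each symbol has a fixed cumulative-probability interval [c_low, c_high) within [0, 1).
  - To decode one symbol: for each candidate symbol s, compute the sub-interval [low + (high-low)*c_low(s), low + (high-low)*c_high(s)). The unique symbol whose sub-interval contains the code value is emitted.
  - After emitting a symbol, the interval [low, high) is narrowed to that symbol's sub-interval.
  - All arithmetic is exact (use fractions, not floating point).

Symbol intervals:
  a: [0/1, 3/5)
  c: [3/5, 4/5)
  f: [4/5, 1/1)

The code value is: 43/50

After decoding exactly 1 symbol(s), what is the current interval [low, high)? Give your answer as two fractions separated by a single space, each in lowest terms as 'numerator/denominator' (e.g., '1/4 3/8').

Step 1: interval [0/1, 1/1), width = 1/1 - 0/1 = 1/1
  'a': [0/1 + 1/1*0/1, 0/1 + 1/1*3/5) = [0/1, 3/5)
  'c': [0/1 + 1/1*3/5, 0/1 + 1/1*4/5) = [3/5, 4/5)
  'f': [0/1 + 1/1*4/5, 0/1 + 1/1*1/1) = [4/5, 1/1) <- contains code 43/50
  emit 'f', narrow to [4/5, 1/1)

Answer: 4/5 1/1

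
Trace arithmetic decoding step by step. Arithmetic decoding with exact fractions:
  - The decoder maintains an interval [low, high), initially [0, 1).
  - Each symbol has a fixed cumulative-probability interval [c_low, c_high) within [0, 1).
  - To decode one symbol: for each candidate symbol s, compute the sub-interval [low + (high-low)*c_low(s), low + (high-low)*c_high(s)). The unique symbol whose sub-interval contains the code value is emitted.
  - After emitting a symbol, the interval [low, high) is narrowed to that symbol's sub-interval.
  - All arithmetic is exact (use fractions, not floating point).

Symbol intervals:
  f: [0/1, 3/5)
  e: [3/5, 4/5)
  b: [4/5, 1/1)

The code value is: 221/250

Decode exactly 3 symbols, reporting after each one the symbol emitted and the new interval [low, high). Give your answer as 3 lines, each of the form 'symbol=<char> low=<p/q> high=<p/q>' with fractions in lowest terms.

Answer: symbol=b low=4/5 high=1/1
symbol=f low=4/5 high=23/25
symbol=e low=109/125 high=112/125

Derivation:
Step 1: interval [0/1, 1/1), width = 1/1 - 0/1 = 1/1
  'f': [0/1 + 1/1*0/1, 0/1 + 1/1*3/5) = [0/1, 3/5)
  'e': [0/1 + 1/1*3/5, 0/1 + 1/1*4/5) = [3/5, 4/5)
  'b': [0/1 + 1/1*4/5, 0/1 + 1/1*1/1) = [4/5, 1/1) <- contains code 221/250
  emit 'b', narrow to [4/5, 1/1)
Step 2: interval [4/5, 1/1), width = 1/1 - 4/5 = 1/5
  'f': [4/5 + 1/5*0/1, 4/5 + 1/5*3/5) = [4/5, 23/25) <- contains code 221/250
  'e': [4/5 + 1/5*3/5, 4/5 + 1/5*4/5) = [23/25, 24/25)
  'b': [4/5 + 1/5*4/5, 4/5 + 1/5*1/1) = [24/25, 1/1)
  emit 'f', narrow to [4/5, 23/25)
Step 3: interval [4/5, 23/25), width = 23/25 - 4/5 = 3/25
  'f': [4/5 + 3/25*0/1, 4/5 + 3/25*3/5) = [4/5, 109/125)
  'e': [4/5 + 3/25*3/5, 4/5 + 3/25*4/5) = [109/125, 112/125) <- contains code 221/250
  'b': [4/5 + 3/25*4/5, 4/5 + 3/25*1/1) = [112/125, 23/25)
  emit 'e', narrow to [109/125, 112/125)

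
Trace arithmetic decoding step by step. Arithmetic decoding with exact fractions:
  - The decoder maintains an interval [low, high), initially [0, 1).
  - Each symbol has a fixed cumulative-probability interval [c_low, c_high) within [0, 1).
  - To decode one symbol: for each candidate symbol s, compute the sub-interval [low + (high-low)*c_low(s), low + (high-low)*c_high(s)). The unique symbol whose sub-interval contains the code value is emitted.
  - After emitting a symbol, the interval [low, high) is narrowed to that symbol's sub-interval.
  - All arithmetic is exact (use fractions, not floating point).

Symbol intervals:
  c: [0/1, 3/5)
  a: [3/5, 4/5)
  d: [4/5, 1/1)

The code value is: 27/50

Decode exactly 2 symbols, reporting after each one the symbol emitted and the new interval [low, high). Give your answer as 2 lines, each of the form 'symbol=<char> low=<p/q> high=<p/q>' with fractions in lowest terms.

Answer: symbol=c low=0/1 high=3/5
symbol=d low=12/25 high=3/5

Derivation:
Step 1: interval [0/1, 1/1), width = 1/1 - 0/1 = 1/1
  'c': [0/1 + 1/1*0/1, 0/1 + 1/1*3/5) = [0/1, 3/5) <- contains code 27/50
  'a': [0/1 + 1/1*3/5, 0/1 + 1/1*4/5) = [3/5, 4/5)
  'd': [0/1 + 1/1*4/5, 0/1 + 1/1*1/1) = [4/5, 1/1)
  emit 'c', narrow to [0/1, 3/5)
Step 2: interval [0/1, 3/5), width = 3/5 - 0/1 = 3/5
  'c': [0/1 + 3/5*0/1, 0/1 + 3/5*3/5) = [0/1, 9/25)
  'a': [0/1 + 3/5*3/5, 0/1 + 3/5*4/5) = [9/25, 12/25)
  'd': [0/1 + 3/5*4/5, 0/1 + 3/5*1/1) = [12/25, 3/5) <- contains code 27/50
  emit 'd', narrow to [12/25, 3/5)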